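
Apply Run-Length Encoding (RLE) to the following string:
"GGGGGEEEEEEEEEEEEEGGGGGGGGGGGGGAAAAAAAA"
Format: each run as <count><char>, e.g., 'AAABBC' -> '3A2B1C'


Scanning runs left to right:
  i=0: run of 'G' x 5 -> '5G'
  i=5: run of 'E' x 13 -> '13E'
  i=18: run of 'G' x 13 -> '13G'
  i=31: run of 'A' x 8 -> '8A'

RLE = 5G13E13G8A


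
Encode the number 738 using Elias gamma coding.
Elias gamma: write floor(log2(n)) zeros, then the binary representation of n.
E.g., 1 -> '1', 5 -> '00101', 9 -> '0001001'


num_bits = floor(log2(738)) + 1 = 10
leading_zeros = num_bits - 1 = 9
binary(738) = 1011100010

Elias gamma(738) = '000000000' + '1011100010' = 0000000001011100010 (19 bits)


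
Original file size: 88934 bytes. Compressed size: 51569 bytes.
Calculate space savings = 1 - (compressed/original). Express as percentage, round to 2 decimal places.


ratio = compressed/original = 51569/88934 = 0.579857
savings = 1 - ratio = 1 - 0.579857 = 0.420143
as a percentage: 0.420143 * 100 = 42.01%

Space savings = 1 - 51569/88934 = 42.01%


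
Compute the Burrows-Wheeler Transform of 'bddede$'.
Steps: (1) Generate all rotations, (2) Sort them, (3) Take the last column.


Rotations (sorted):
  0: $bddede -> last char: e
  1: bddede$ -> last char: $
  2: ddede$b -> last char: b
  3: de$bdde -> last char: e
  4: dede$bd -> last char: d
  5: e$bdded -> last char: d
  6: ede$bdd -> last char: d


BWT = e$beddd


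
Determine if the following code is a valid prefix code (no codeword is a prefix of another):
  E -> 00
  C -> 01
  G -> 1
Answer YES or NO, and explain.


Checking each pair (does one codeword prefix another?):
  E='00' vs C='01': no prefix
  E='00' vs G='1': no prefix
  C='01' vs E='00': no prefix
  C='01' vs G='1': no prefix
  G='1' vs E='00': no prefix
  G='1' vs C='01': no prefix
No violation found over all pairs.

YES -- this is a valid prefix code. No codeword is a prefix of any other codeword.


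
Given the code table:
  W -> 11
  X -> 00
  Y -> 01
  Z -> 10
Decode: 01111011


Decoding:
01 -> Y
11 -> W
10 -> Z
11 -> W


Result: YWZW


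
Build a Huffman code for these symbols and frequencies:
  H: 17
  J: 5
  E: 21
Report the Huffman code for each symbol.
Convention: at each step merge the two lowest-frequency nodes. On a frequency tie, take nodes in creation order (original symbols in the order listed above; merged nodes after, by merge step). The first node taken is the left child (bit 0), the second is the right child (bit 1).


Huffman tree construction:
Step 1: Merge J(5) + H(17) = 22
Step 2: Merge E(21) + (J+H)(22) = 43
Read each symbol's code off the tree from the root (left child = 0, right child = 1).

Codes:
  H: 11 (length 2)
  J: 10 (length 2)
  E: 0 (length 1)
Average code length: 65/43 = 1.5116 bits/symbol


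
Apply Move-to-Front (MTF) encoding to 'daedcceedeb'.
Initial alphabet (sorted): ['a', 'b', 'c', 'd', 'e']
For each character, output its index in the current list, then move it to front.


MTF encoding:
'd': index 3 in ['a', 'b', 'c', 'd', 'e'] -> ['d', 'a', 'b', 'c', 'e']
'a': index 1 in ['d', 'a', 'b', 'c', 'e'] -> ['a', 'd', 'b', 'c', 'e']
'e': index 4 in ['a', 'd', 'b', 'c', 'e'] -> ['e', 'a', 'd', 'b', 'c']
'd': index 2 in ['e', 'a', 'd', 'b', 'c'] -> ['d', 'e', 'a', 'b', 'c']
'c': index 4 in ['d', 'e', 'a', 'b', 'c'] -> ['c', 'd', 'e', 'a', 'b']
'c': index 0 in ['c', 'd', 'e', 'a', 'b'] -> ['c', 'd', 'e', 'a', 'b']
'e': index 2 in ['c', 'd', 'e', 'a', 'b'] -> ['e', 'c', 'd', 'a', 'b']
'e': index 0 in ['e', 'c', 'd', 'a', 'b'] -> ['e', 'c', 'd', 'a', 'b']
'd': index 2 in ['e', 'c', 'd', 'a', 'b'] -> ['d', 'e', 'c', 'a', 'b']
'e': index 1 in ['d', 'e', 'c', 'a', 'b'] -> ['e', 'd', 'c', 'a', 'b']
'b': index 4 in ['e', 'd', 'c', 'a', 'b'] -> ['b', 'e', 'd', 'c', 'a']


Output: [3, 1, 4, 2, 4, 0, 2, 0, 2, 1, 4]


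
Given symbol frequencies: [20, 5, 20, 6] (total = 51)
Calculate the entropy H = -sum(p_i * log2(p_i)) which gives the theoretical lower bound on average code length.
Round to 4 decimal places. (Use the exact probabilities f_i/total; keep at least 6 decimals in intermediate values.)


Per-symbol terms -p_i * log2(p_i) with p_i = f_i/51:
  p = 20/51 = 0.392157: log2(p) = -1.350497, -p*log2(p) = 0.529607
  p = 5/51 = 0.098039: log2(p) = -3.350497, -p*log2(p) = 0.328480
  p = 20/51 = 0.392157: log2(p) = -1.350497, -p*log2(p) = 0.529607
  p = 6/51 = 0.117647: log2(p) = -3.087463, -p*log2(p) = 0.363231
H = 0.529607 + 0.328480 + 0.529607 + 0.363231 = 1.750925

H = 1.7509 bits/symbol


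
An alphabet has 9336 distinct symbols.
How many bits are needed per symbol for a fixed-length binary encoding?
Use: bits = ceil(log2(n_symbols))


log2(9336) = 13.1886
Bracket: 2^13 = 8192 < 9336 <= 2^14 = 16384
So ceil(log2(9336)) = 14

bits = ceil(log2(9336)) = ceil(13.1886) = 14 bits


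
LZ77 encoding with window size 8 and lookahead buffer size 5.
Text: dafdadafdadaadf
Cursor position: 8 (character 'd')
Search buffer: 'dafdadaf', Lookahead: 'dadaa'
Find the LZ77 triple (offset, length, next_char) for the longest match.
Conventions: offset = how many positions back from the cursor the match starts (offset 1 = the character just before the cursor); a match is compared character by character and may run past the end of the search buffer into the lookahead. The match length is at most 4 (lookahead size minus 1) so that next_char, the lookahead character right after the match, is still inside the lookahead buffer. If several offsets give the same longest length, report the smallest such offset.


Try each offset into the search buffer:
  offset=1 (pos 7, char 'f'): match length 0
  offset=2 (pos 6, char 'a'): match length 0
  offset=3 (pos 5, char 'd'): match length 2
  offset=4 (pos 4, char 'a'): match length 0
  offset=5 (pos 3, char 'd'): match length 4
  offset=6 (pos 2, char 'f'): match length 0
  offset=7 (pos 1, char 'a'): match length 0
  offset=8 (pos 0, char 'd'): match length 2
Longest match has length 4 at offset 5.
next_char = character at position 8 + 4 = 12 -> 'a'

Best match: offset=5, length=4 (matching 'dada' starting at position 3)
LZ77 triple: (5, 4, 'a')


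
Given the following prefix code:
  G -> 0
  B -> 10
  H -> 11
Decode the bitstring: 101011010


Decoding step by step:
Bits 10 -> B
Bits 10 -> B
Bits 11 -> H
Bits 0 -> G
Bits 10 -> B


Decoded message: BBHGB


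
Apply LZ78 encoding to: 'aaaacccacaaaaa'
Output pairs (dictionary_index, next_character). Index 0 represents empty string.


LZ78 encoding steps:
Dictionary: {0: ''}
Step 1: w='' (idx 0), next='a' -> output (0, 'a'), add 'a' as idx 1
Step 2: w='a' (idx 1), next='a' -> output (1, 'a'), add 'aa' as idx 2
Step 3: w='a' (idx 1), next='c' -> output (1, 'c'), add 'ac' as idx 3
Step 4: w='' (idx 0), next='c' -> output (0, 'c'), add 'c' as idx 4
Step 5: w='c' (idx 4), next='a' -> output (4, 'a'), add 'ca' as idx 5
Step 6: w='ca' (idx 5), next='a' -> output (5, 'a'), add 'caa' as idx 6
Step 7: w='aa' (idx 2), next='a' -> output (2, 'a'), add 'aaa' as idx 7


Encoded: [(0, 'a'), (1, 'a'), (1, 'c'), (0, 'c'), (4, 'a'), (5, 'a'), (2, 'a')]


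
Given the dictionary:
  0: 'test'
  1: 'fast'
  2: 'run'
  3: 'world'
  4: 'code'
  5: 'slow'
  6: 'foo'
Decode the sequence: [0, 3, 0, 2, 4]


Look up each index in the dictionary:
  0 -> 'test'
  3 -> 'world'
  0 -> 'test'
  2 -> 'run'
  4 -> 'code'

Decoded: "test world test run code"


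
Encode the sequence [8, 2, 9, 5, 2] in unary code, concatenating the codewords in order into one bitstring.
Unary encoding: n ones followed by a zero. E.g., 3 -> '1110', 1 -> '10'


Encode each number as n ones followed by a terminating 0:
  8 -> 111111110 (9 bits)
  2 -> 110 (3 bits)
  9 -> 1111111110 (10 bits)
  5 -> 111110 (6 bits)
  2 -> 110 (3 bits)
Total length = 9 + 3 + 10 + 6 + 3 = 31 bits.

Unary([8, 2, 9, 5, 2]) = 1111111101101111111110111110110 (31 bits)


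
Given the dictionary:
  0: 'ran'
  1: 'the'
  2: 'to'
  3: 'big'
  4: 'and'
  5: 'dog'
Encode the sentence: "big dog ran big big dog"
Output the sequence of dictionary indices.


Look up each word in the dictionary:
  'big' -> 3
  'dog' -> 5
  'ran' -> 0
  'big' -> 3
  'big' -> 3
  'dog' -> 5

Encoded: [3, 5, 0, 3, 3, 5]


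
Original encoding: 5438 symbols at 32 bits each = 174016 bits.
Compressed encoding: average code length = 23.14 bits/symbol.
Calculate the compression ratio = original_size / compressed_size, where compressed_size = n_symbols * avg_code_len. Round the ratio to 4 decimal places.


original_size = n_symbols * orig_bits = 5438 * 32 = 174016 bits
compressed_size = n_symbols * avg_code_len = 5438 * 23.14 = 125835.32 bits
ratio = original_size / compressed_size = 174016 / 125835.32 = 1.3829

Compression ratio = 1.3829


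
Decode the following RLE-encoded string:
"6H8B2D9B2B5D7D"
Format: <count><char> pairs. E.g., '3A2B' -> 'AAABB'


Expanding each <count><char> pair:
  6H -> 'HHHHHH'
  8B -> 'BBBBBBBB'
  2D -> 'DD'
  9B -> 'BBBBBBBBB'
  2B -> 'BB'
  5D -> 'DDDDD'
  7D -> 'DDDDDDD'

Decoded = HHHHHHBBBBBBBBDDBBBBBBBBBBBDDDDDDDDDDDD


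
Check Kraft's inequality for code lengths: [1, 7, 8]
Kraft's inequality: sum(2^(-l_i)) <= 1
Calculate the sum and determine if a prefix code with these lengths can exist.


Sum = 2^(-1) + 2^(-7) + 2^(-8)
    = 0.5 + 0.0078125 + 0.00390625
    = 131/256 = 0.51171875
Since 0.51171875 <= 1, Kraft's inequality IS satisfied.
A prefix code with these lengths CAN exist.

Kraft sum = 0.51171875. Satisfied.


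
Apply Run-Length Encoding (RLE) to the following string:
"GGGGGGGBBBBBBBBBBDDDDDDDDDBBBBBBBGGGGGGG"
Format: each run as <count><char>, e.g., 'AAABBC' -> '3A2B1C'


Scanning runs left to right:
  i=0: run of 'G' x 7 -> '7G'
  i=7: run of 'B' x 10 -> '10B'
  i=17: run of 'D' x 9 -> '9D'
  i=26: run of 'B' x 7 -> '7B'
  i=33: run of 'G' x 7 -> '7G'

RLE = 7G10B9D7B7G


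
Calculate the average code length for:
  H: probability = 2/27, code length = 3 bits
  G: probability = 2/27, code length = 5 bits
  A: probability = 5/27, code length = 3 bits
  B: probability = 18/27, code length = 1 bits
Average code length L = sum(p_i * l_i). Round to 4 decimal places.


Weighted contributions p_i * l_i:
  H: (2/27) * 3 = 6/27
  G: (2/27) * 5 = 10/27
  A: (5/27) * 3 = 15/27
  B: (18/27) * 1 = 18/27
Sum = (6 + 10 + 15 + 18)/27 = 49/27

L = 49/27 = 1.8148 bits/symbol


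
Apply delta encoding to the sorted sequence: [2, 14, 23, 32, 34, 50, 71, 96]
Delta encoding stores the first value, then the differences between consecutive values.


First value: 2
Deltas:
  14 - 2 = 12
  23 - 14 = 9
  32 - 23 = 9
  34 - 32 = 2
  50 - 34 = 16
  71 - 50 = 21
  96 - 71 = 25


Delta encoded: [2, 12, 9, 9, 2, 16, 21, 25]


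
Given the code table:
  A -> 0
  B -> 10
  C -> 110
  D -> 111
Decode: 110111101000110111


Decoding:
110 -> C
111 -> D
10 -> B
10 -> B
0 -> A
0 -> A
110 -> C
111 -> D


Result: CDBBAACD


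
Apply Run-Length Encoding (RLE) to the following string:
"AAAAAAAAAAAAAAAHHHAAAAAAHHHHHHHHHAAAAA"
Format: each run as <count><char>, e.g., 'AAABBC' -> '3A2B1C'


Scanning runs left to right:
  i=0: run of 'A' x 15 -> '15A'
  i=15: run of 'H' x 3 -> '3H'
  i=18: run of 'A' x 6 -> '6A'
  i=24: run of 'H' x 9 -> '9H'
  i=33: run of 'A' x 5 -> '5A'

RLE = 15A3H6A9H5A


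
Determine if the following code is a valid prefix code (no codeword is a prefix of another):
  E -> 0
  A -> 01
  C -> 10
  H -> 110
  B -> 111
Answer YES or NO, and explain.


Checking each pair (does one codeword prefix another?):
  E='0' vs A='01': prefix -- VIOLATION

NO -- this is NOT a valid prefix code. E (0) is a prefix of A (01).


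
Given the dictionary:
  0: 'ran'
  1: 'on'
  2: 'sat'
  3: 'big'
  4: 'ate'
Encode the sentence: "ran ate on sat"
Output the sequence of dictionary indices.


Look up each word in the dictionary:
  'ran' -> 0
  'ate' -> 4
  'on' -> 1
  'sat' -> 2

Encoded: [0, 4, 1, 2]


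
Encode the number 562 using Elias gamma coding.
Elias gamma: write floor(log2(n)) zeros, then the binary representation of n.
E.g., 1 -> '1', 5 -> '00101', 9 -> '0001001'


num_bits = floor(log2(562)) + 1 = 10
leading_zeros = num_bits - 1 = 9
binary(562) = 1000110010

Elias gamma(562) = '000000000' + '1000110010' = 0000000001000110010 (19 bits)


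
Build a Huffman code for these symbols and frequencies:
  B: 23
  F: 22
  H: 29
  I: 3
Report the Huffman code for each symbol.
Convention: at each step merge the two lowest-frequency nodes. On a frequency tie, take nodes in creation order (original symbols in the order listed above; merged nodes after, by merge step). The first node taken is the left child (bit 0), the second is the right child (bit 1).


Huffman tree construction:
Step 1: Merge I(3) + F(22) = 25
Step 2: Merge B(23) + (I+F)(25) = 48
Step 3: Merge H(29) + (B+(I+F))(48) = 77
Read each symbol's code off the tree from the root (left child = 0, right child = 1).

Codes:
  B: 10 (length 2)
  F: 111 (length 3)
  H: 0 (length 1)
  I: 110 (length 3)
Average code length: 150/77 = 1.9481 bits/symbol


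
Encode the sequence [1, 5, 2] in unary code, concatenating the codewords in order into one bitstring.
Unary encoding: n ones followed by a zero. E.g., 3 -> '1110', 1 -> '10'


Encode each number as n ones followed by a terminating 0:
  1 -> 10 (2 bits)
  5 -> 111110 (6 bits)
  2 -> 110 (3 bits)
Total length = 2 + 6 + 3 = 11 bits.

Unary([1, 5, 2]) = 10111110110 (11 bits)


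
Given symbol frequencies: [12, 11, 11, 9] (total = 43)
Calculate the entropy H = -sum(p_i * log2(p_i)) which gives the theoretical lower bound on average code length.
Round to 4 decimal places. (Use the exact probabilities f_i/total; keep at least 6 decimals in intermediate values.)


Per-symbol terms -p_i * log2(p_i) with p_i = f_i/43:
  p = 12/43 = 0.279070: log2(p) = -1.841302, -p*log2(p) = 0.513852
  p = 11/43 = 0.255814: log2(p) = -1.966833, -p*log2(p) = 0.503143
  p = 11/43 = 0.255814: log2(p) = -1.966833, -p*log2(p) = 0.503143
  p = 9/43 = 0.209302: log2(p) = -2.256340, -p*log2(p) = 0.472257
H = 0.513852 + 0.503143 + 0.503143 + 0.472257 = 1.992395

H = 1.9924 bits/symbol


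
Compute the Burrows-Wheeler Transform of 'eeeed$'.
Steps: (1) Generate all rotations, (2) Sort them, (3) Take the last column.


Rotations (sorted):
  0: $eeeed -> last char: d
  1: d$eeee -> last char: e
  2: ed$eee -> last char: e
  3: eed$ee -> last char: e
  4: eeed$e -> last char: e
  5: eeeed$ -> last char: $


BWT = deeee$


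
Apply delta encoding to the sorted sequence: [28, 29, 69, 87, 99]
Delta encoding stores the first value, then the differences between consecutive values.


First value: 28
Deltas:
  29 - 28 = 1
  69 - 29 = 40
  87 - 69 = 18
  99 - 87 = 12


Delta encoded: [28, 1, 40, 18, 12]


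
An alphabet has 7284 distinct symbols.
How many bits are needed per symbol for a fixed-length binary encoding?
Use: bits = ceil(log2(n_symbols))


log2(7284) = 12.8305
Bracket: 2^12 = 4096 < 7284 <= 2^13 = 8192
So ceil(log2(7284)) = 13

bits = ceil(log2(7284)) = ceil(12.8305) = 13 bits


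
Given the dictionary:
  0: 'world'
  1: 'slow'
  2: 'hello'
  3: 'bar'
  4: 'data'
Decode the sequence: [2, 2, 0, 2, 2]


Look up each index in the dictionary:
  2 -> 'hello'
  2 -> 'hello'
  0 -> 'world'
  2 -> 'hello'
  2 -> 'hello'

Decoded: "hello hello world hello hello"


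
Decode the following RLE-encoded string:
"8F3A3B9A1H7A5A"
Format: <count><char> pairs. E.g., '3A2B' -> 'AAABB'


Expanding each <count><char> pair:
  8F -> 'FFFFFFFF'
  3A -> 'AAA'
  3B -> 'BBB'
  9A -> 'AAAAAAAAA'
  1H -> 'H'
  7A -> 'AAAAAAA'
  5A -> 'AAAAA'

Decoded = FFFFFFFFAAABBBAAAAAAAAAHAAAAAAAAAAAA


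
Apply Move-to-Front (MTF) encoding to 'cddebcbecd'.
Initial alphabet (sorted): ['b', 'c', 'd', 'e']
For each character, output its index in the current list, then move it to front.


MTF encoding:
'c': index 1 in ['b', 'c', 'd', 'e'] -> ['c', 'b', 'd', 'e']
'd': index 2 in ['c', 'b', 'd', 'e'] -> ['d', 'c', 'b', 'e']
'd': index 0 in ['d', 'c', 'b', 'e'] -> ['d', 'c', 'b', 'e']
'e': index 3 in ['d', 'c', 'b', 'e'] -> ['e', 'd', 'c', 'b']
'b': index 3 in ['e', 'd', 'c', 'b'] -> ['b', 'e', 'd', 'c']
'c': index 3 in ['b', 'e', 'd', 'c'] -> ['c', 'b', 'e', 'd']
'b': index 1 in ['c', 'b', 'e', 'd'] -> ['b', 'c', 'e', 'd']
'e': index 2 in ['b', 'c', 'e', 'd'] -> ['e', 'b', 'c', 'd']
'c': index 2 in ['e', 'b', 'c', 'd'] -> ['c', 'e', 'b', 'd']
'd': index 3 in ['c', 'e', 'b', 'd'] -> ['d', 'c', 'e', 'b']


Output: [1, 2, 0, 3, 3, 3, 1, 2, 2, 3]


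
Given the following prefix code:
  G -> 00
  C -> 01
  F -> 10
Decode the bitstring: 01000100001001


Decoding step by step:
Bits 01 -> C
Bits 00 -> G
Bits 01 -> C
Bits 00 -> G
Bits 00 -> G
Bits 10 -> F
Bits 01 -> C


Decoded message: CGCGGFC


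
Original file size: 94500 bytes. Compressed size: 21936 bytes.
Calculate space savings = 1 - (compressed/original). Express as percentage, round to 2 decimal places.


ratio = compressed/original = 21936/94500 = 0.232127
savings = 1 - ratio = 1 - 0.232127 = 0.767873
as a percentage: 0.767873 * 100 = 76.79%

Space savings = 1 - 21936/94500 = 76.79%


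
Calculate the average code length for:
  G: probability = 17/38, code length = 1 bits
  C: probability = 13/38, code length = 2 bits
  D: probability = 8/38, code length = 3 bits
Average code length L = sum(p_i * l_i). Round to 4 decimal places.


Weighted contributions p_i * l_i:
  G: (17/38) * 1 = 17/38
  C: (13/38) * 2 = 26/38
  D: (8/38) * 3 = 24/38
Sum = (17 + 26 + 24)/38 = 67/38

L = 67/38 = 1.7632 bits/symbol


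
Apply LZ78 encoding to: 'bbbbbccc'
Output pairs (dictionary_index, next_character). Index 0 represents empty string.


LZ78 encoding steps:
Dictionary: {0: ''}
Step 1: w='' (idx 0), next='b' -> output (0, 'b'), add 'b' as idx 1
Step 2: w='b' (idx 1), next='b' -> output (1, 'b'), add 'bb' as idx 2
Step 3: w='bb' (idx 2), next='c' -> output (2, 'c'), add 'bbc' as idx 3
Step 4: w='' (idx 0), next='c' -> output (0, 'c'), add 'c' as idx 4
Step 5: w='c' (idx 4), end of input -> output (4, '')


Encoded: [(0, 'b'), (1, 'b'), (2, 'c'), (0, 'c'), (4, '')]


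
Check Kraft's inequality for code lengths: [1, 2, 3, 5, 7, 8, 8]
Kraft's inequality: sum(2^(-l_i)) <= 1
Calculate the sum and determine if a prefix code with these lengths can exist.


Sum = 2^(-1) + 2^(-2) + 2^(-3) + 2^(-5) + 2^(-7) + 2^(-8) + 2^(-8)
    = 0.5 + 0.25 + 0.125 + 0.03125 + 0.0078125 + 0.00390625 + 0.00390625
    = 236/256 = 0.921875
Since 0.921875 <= 1, Kraft's inequality IS satisfied.
A prefix code with these lengths CAN exist.

Kraft sum = 0.921875. Satisfied.


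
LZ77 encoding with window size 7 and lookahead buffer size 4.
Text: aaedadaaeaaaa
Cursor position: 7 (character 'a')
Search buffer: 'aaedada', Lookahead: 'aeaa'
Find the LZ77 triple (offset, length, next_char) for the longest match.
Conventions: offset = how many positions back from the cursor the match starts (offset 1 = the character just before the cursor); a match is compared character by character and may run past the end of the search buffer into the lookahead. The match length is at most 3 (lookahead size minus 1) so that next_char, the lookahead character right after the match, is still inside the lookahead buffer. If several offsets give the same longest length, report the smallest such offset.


Try each offset into the search buffer:
  offset=1 (pos 6, char 'a'): match length 1
  offset=2 (pos 5, char 'd'): match length 0
  offset=3 (pos 4, char 'a'): match length 1
  offset=4 (pos 3, char 'd'): match length 0
  offset=5 (pos 2, char 'e'): match length 0
  offset=6 (pos 1, char 'a'): match length 2
  offset=7 (pos 0, char 'a'): match length 1
Longest match has length 2 at offset 6.
next_char = character at position 7 + 2 = 9 -> 'a'

Best match: offset=6, length=2 (matching 'ae' starting at position 1)
LZ77 triple: (6, 2, 'a')


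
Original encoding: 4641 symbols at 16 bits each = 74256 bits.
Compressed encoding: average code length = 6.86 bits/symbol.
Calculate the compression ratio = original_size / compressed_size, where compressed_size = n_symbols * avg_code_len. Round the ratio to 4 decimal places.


original_size = n_symbols * orig_bits = 4641 * 16 = 74256 bits
compressed_size = n_symbols * avg_code_len = 4641 * 6.86 = 31837.26 bits
ratio = original_size / compressed_size = 74256 / 31837.26 = 2.3324

Compression ratio = 2.3324


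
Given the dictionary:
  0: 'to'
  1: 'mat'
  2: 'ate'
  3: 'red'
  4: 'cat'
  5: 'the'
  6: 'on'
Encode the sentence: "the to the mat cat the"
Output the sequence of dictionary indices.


Look up each word in the dictionary:
  'the' -> 5
  'to' -> 0
  'the' -> 5
  'mat' -> 1
  'cat' -> 4
  'the' -> 5

Encoded: [5, 0, 5, 1, 4, 5]


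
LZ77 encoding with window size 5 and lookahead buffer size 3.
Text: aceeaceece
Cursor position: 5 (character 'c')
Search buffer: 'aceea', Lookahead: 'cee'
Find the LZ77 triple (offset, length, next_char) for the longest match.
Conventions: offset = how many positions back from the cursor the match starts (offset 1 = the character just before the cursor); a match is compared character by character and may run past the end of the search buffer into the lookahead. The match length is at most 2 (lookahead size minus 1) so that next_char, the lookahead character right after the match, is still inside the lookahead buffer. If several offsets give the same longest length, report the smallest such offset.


Try each offset into the search buffer:
  offset=1 (pos 4, char 'a'): match length 0
  offset=2 (pos 3, char 'e'): match length 0
  offset=3 (pos 2, char 'e'): match length 0
  offset=4 (pos 1, char 'c'): match length 2
  offset=5 (pos 0, char 'a'): match length 0
Longest match has length 2 at offset 4.
next_char = character at position 5 + 2 = 7 -> 'e'

Best match: offset=4, length=2 (matching 'ce' starting at position 1)
LZ77 triple: (4, 2, 'e')


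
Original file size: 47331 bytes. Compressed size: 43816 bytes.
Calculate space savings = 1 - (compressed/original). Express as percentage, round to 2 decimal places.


ratio = compressed/original = 43816/47331 = 0.925736
savings = 1 - ratio = 1 - 0.925736 = 0.074264
as a percentage: 0.074264 * 100 = 7.43%

Space savings = 1 - 43816/47331 = 7.43%


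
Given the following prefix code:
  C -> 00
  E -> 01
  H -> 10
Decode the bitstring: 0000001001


Decoding step by step:
Bits 00 -> C
Bits 00 -> C
Bits 00 -> C
Bits 10 -> H
Bits 01 -> E


Decoded message: CCCHE


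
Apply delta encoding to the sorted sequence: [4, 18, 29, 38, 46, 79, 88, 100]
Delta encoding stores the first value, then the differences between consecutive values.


First value: 4
Deltas:
  18 - 4 = 14
  29 - 18 = 11
  38 - 29 = 9
  46 - 38 = 8
  79 - 46 = 33
  88 - 79 = 9
  100 - 88 = 12


Delta encoded: [4, 14, 11, 9, 8, 33, 9, 12]


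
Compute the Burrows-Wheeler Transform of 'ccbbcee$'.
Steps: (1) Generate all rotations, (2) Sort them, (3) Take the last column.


Rotations (sorted):
  0: $ccbbcee -> last char: e
  1: bbcee$cc -> last char: c
  2: bcee$ccb -> last char: b
  3: cbbcee$c -> last char: c
  4: ccbbcee$ -> last char: $
  5: cee$ccbb -> last char: b
  6: e$ccbbce -> last char: e
  7: ee$ccbbc -> last char: c


BWT = ecbc$bec


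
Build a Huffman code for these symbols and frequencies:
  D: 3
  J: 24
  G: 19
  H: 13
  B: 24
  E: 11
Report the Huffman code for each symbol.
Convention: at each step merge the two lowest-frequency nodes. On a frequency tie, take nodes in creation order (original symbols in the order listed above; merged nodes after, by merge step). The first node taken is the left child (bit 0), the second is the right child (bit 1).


Huffman tree construction:
Step 1: Merge D(3) + E(11) = 14
Step 2: Merge H(13) + (D+E)(14) = 27
Step 3: Merge G(19) + J(24) = 43
Step 4: Merge B(24) + (H+(D+E))(27) = 51
Step 5: Merge (G+J)(43) + (B+(H+(D+E)))(51) = 94
Read each symbol's code off the tree from the root (left child = 0, right child = 1).

Codes:
  D: 1110 (length 4)
  J: 01 (length 2)
  G: 00 (length 2)
  H: 110 (length 3)
  B: 10 (length 2)
  E: 1111 (length 4)
Average code length: 229/94 = 2.4362 bits/symbol


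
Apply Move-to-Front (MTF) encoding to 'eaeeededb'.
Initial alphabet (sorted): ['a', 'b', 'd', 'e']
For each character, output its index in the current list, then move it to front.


MTF encoding:
'e': index 3 in ['a', 'b', 'd', 'e'] -> ['e', 'a', 'b', 'd']
'a': index 1 in ['e', 'a', 'b', 'd'] -> ['a', 'e', 'b', 'd']
'e': index 1 in ['a', 'e', 'b', 'd'] -> ['e', 'a', 'b', 'd']
'e': index 0 in ['e', 'a', 'b', 'd'] -> ['e', 'a', 'b', 'd']
'e': index 0 in ['e', 'a', 'b', 'd'] -> ['e', 'a', 'b', 'd']
'd': index 3 in ['e', 'a', 'b', 'd'] -> ['d', 'e', 'a', 'b']
'e': index 1 in ['d', 'e', 'a', 'b'] -> ['e', 'd', 'a', 'b']
'd': index 1 in ['e', 'd', 'a', 'b'] -> ['d', 'e', 'a', 'b']
'b': index 3 in ['d', 'e', 'a', 'b'] -> ['b', 'd', 'e', 'a']


Output: [3, 1, 1, 0, 0, 3, 1, 1, 3]


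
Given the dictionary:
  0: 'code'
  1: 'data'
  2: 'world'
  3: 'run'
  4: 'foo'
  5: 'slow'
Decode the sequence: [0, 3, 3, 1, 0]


Look up each index in the dictionary:
  0 -> 'code'
  3 -> 'run'
  3 -> 'run'
  1 -> 'data'
  0 -> 'code'

Decoded: "code run run data code"


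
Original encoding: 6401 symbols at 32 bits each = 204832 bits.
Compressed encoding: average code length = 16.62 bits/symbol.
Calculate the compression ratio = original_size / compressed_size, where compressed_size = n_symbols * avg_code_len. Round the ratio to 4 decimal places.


original_size = n_symbols * orig_bits = 6401 * 32 = 204832 bits
compressed_size = n_symbols * avg_code_len = 6401 * 16.62 = 106384.62 bits
ratio = original_size / compressed_size = 204832 / 106384.62 = 1.9254

Compression ratio = 1.9254


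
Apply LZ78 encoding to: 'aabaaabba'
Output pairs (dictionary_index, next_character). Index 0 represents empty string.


LZ78 encoding steps:
Dictionary: {0: ''}
Step 1: w='' (idx 0), next='a' -> output (0, 'a'), add 'a' as idx 1
Step 2: w='a' (idx 1), next='b' -> output (1, 'b'), add 'ab' as idx 2
Step 3: w='a' (idx 1), next='a' -> output (1, 'a'), add 'aa' as idx 3
Step 4: w='ab' (idx 2), next='b' -> output (2, 'b'), add 'abb' as idx 4
Step 5: w='a' (idx 1), end of input -> output (1, '')


Encoded: [(0, 'a'), (1, 'b'), (1, 'a'), (2, 'b'), (1, '')]


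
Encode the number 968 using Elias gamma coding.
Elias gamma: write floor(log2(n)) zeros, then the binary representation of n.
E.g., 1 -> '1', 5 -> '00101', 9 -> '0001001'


num_bits = floor(log2(968)) + 1 = 10
leading_zeros = num_bits - 1 = 9
binary(968) = 1111001000

Elias gamma(968) = '000000000' + '1111001000' = 0000000001111001000 (19 bits)


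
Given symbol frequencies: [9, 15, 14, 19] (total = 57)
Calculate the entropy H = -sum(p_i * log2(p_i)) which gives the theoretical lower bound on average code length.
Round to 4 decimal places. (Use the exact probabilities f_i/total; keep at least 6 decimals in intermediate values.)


Per-symbol terms -p_i * log2(p_i) with p_i = f_i/57:
  p = 9/57 = 0.157895: log2(p) = -2.662965, -p*log2(p) = 0.420468
  p = 15/57 = 0.263158: log2(p) = -1.925999, -p*log2(p) = 0.506842
  p = 14/57 = 0.245614: log2(p) = -2.025535, -p*log2(p) = 0.497500
  p = 19/57 = 0.333333: log2(p) = -1.584963, -p*log2(p) = 0.528321
H = 0.420468 + 0.506842 + 0.497500 + 0.528321 = 1.953131

H = 1.9531 bits/symbol


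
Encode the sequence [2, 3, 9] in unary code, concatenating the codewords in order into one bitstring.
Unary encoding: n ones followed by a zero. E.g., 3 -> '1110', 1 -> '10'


Encode each number as n ones followed by a terminating 0:
  2 -> 110 (3 bits)
  3 -> 1110 (4 bits)
  9 -> 1111111110 (10 bits)
Total length = 3 + 4 + 10 = 17 bits.

Unary([2, 3, 9]) = 11011101111111110 (17 bits)


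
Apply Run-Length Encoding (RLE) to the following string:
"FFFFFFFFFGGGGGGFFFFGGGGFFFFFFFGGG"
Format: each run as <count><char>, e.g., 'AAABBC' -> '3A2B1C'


Scanning runs left to right:
  i=0: run of 'F' x 9 -> '9F'
  i=9: run of 'G' x 6 -> '6G'
  i=15: run of 'F' x 4 -> '4F'
  i=19: run of 'G' x 4 -> '4G'
  i=23: run of 'F' x 7 -> '7F'
  i=30: run of 'G' x 3 -> '3G'

RLE = 9F6G4F4G7F3G


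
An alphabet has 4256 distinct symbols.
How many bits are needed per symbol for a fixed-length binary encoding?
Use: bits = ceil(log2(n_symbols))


log2(4256) = 12.0553
Bracket: 2^12 = 4096 < 4256 <= 2^13 = 8192
So ceil(log2(4256)) = 13

bits = ceil(log2(4256)) = ceil(12.0553) = 13 bits


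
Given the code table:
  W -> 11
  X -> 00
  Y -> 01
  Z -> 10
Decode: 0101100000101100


Decoding:
01 -> Y
01 -> Y
10 -> Z
00 -> X
00 -> X
10 -> Z
11 -> W
00 -> X


Result: YYZXXZWX


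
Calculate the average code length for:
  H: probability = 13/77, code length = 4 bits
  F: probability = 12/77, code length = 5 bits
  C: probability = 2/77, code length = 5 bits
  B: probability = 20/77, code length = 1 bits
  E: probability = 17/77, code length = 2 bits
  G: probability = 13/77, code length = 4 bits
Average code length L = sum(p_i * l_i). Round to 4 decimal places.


Weighted contributions p_i * l_i:
  H: (13/77) * 4 = 52/77
  F: (12/77) * 5 = 60/77
  C: (2/77) * 5 = 10/77
  B: (20/77) * 1 = 20/77
  E: (17/77) * 2 = 34/77
  G: (13/77) * 4 = 52/77
Sum = (52 + 60 + 10 + 20 + 34 + 52)/77 = 228/77

L = 228/77 = 2.9610 bits/symbol


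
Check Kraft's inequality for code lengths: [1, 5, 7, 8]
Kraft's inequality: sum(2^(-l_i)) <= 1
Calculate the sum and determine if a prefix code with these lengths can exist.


Sum = 2^(-1) + 2^(-5) + 2^(-7) + 2^(-8)
    = 0.5 + 0.03125 + 0.0078125 + 0.00390625
    = 139/256 = 0.54296875
Since 0.54296875 <= 1, Kraft's inequality IS satisfied.
A prefix code with these lengths CAN exist.

Kraft sum = 0.54296875. Satisfied.


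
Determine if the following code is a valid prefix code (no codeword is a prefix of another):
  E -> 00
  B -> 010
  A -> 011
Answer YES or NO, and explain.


Checking each pair (does one codeword prefix another?):
  E='00' vs B='010': no prefix
  E='00' vs A='011': no prefix
  B='010' vs E='00': no prefix
  B='010' vs A='011': no prefix
  A='011' vs E='00': no prefix
  A='011' vs B='010': no prefix
No violation found over all pairs.

YES -- this is a valid prefix code. No codeword is a prefix of any other codeword.


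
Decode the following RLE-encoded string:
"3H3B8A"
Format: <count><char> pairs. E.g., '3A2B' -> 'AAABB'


Expanding each <count><char> pair:
  3H -> 'HHH'
  3B -> 'BBB'
  8A -> 'AAAAAAAA'

Decoded = HHHBBBAAAAAAAA


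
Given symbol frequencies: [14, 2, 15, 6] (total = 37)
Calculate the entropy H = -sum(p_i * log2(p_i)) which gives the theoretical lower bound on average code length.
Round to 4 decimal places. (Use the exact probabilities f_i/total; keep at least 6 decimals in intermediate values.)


Per-symbol terms -p_i * log2(p_i) with p_i = f_i/37:
  p = 14/37 = 0.378378: log2(p) = -1.402098, -p*log2(p) = 0.530524
  p = 2/37 = 0.054054: log2(p) = -4.209453, -p*log2(p) = 0.227538
  p = 15/37 = 0.405405: log2(p) = -1.302563, -p*log2(p) = 0.528066
  p = 6/37 = 0.162162: log2(p) = -2.624491, -p*log2(p) = 0.425593
H = 0.530524 + 0.227538 + 0.528066 + 0.425593 = 1.711721

H = 1.7117 bits/symbol


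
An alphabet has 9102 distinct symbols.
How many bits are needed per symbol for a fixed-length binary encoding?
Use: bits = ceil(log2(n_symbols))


log2(9102) = 13.152
Bracket: 2^13 = 8192 < 9102 <= 2^14 = 16384
So ceil(log2(9102)) = 14

bits = ceil(log2(9102)) = ceil(13.152) = 14 bits


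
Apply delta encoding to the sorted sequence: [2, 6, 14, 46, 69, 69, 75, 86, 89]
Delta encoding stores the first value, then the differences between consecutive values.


First value: 2
Deltas:
  6 - 2 = 4
  14 - 6 = 8
  46 - 14 = 32
  69 - 46 = 23
  69 - 69 = 0
  75 - 69 = 6
  86 - 75 = 11
  89 - 86 = 3


Delta encoded: [2, 4, 8, 32, 23, 0, 6, 11, 3]


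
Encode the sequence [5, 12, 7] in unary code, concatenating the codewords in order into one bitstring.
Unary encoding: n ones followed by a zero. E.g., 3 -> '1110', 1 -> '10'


Encode each number as n ones followed by a terminating 0:
  5 -> 111110 (6 bits)
  12 -> 1111111111110 (13 bits)
  7 -> 11111110 (8 bits)
Total length = 6 + 13 + 8 = 27 bits.

Unary([5, 12, 7]) = 111110111111111111011111110 (27 bits)


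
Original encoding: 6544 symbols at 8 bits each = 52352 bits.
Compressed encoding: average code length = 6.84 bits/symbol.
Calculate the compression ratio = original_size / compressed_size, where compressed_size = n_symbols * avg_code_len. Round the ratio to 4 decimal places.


original_size = n_symbols * orig_bits = 6544 * 8 = 52352 bits
compressed_size = n_symbols * avg_code_len = 6544 * 6.84 = 44760.96 bits
ratio = original_size / compressed_size = 52352 / 44760.96 = 1.1696

Compression ratio = 1.1696


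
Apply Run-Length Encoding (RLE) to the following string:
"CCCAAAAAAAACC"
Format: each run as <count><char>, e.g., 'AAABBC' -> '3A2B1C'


Scanning runs left to right:
  i=0: run of 'C' x 3 -> '3C'
  i=3: run of 'A' x 8 -> '8A'
  i=11: run of 'C' x 2 -> '2C'

RLE = 3C8A2C


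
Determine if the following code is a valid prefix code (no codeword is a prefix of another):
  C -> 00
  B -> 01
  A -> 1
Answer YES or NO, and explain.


Checking each pair (does one codeword prefix another?):
  C='00' vs B='01': no prefix
  C='00' vs A='1': no prefix
  B='01' vs C='00': no prefix
  B='01' vs A='1': no prefix
  A='1' vs C='00': no prefix
  A='1' vs B='01': no prefix
No violation found over all pairs.

YES -- this is a valid prefix code. No codeword is a prefix of any other codeword.


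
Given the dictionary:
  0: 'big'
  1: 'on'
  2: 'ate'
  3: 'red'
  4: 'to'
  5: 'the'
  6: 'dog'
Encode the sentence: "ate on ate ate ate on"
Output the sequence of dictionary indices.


Look up each word in the dictionary:
  'ate' -> 2
  'on' -> 1
  'ate' -> 2
  'ate' -> 2
  'ate' -> 2
  'on' -> 1

Encoded: [2, 1, 2, 2, 2, 1]


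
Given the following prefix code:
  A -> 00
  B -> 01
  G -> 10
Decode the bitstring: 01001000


Decoding step by step:
Bits 01 -> B
Bits 00 -> A
Bits 10 -> G
Bits 00 -> A


Decoded message: BAGA


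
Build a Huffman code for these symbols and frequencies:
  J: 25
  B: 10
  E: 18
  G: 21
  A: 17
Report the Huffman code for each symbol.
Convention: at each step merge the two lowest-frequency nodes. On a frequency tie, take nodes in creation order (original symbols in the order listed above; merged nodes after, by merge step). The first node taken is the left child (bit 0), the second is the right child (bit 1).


Huffman tree construction:
Step 1: Merge B(10) + A(17) = 27
Step 2: Merge E(18) + G(21) = 39
Step 3: Merge J(25) + (B+A)(27) = 52
Step 4: Merge (E+G)(39) + (J+(B+A))(52) = 91
Read each symbol's code off the tree from the root (left child = 0, right child = 1).

Codes:
  J: 10 (length 2)
  B: 110 (length 3)
  E: 00 (length 2)
  G: 01 (length 2)
  A: 111 (length 3)
Average code length: 209/91 = 2.2967 bits/symbol


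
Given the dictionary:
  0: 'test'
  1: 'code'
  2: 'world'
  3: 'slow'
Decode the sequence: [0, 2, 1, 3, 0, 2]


Look up each index in the dictionary:
  0 -> 'test'
  2 -> 'world'
  1 -> 'code'
  3 -> 'slow'
  0 -> 'test'
  2 -> 'world'

Decoded: "test world code slow test world"


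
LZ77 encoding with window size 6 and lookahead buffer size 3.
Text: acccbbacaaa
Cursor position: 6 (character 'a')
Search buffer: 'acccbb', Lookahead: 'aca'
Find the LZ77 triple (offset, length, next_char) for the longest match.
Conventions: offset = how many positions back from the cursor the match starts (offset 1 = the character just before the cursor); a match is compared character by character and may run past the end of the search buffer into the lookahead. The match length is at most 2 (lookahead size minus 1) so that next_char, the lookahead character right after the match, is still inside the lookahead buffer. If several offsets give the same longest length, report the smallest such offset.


Try each offset into the search buffer:
  offset=1 (pos 5, char 'b'): match length 0
  offset=2 (pos 4, char 'b'): match length 0
  offset=3 (pos 3, char 'c'): match length 0
  offset=4 (pos 2, char 'c'): match length 0
  offset=5 (pos 1, char 'c'): match length 0
  offset=6 (pos 0, char 'a'): match length 2
Longest match has length 2 at offset 6.
next_char = character at position 6 + 2 = 8 -> 'a'

Best match: offset=6, length=2 (matching 'ac' starting at position 0)
LZ77 triple: (6, 2, 'a')


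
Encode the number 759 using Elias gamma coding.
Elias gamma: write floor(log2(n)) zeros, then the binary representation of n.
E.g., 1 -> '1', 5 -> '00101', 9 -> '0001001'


num_bits = floor(log2(759)) + 1 = 10
leading_zeros = num_bits - 1 = 9
binary(759) = 1011110111

Elias gamma(759) = '000000000' + '1011110111' = 0000000001011110111 (19 bits)


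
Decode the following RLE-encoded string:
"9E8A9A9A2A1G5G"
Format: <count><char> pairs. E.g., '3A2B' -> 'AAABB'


Expanding each <count><char> pair:
  9E -> 'EEEEEEEEE'
  8A -> 'AAAAAAAA'
  9A -> 'AAAAAAAAA'
  9A -> 'AAAAAAAAA'
  2A -> 'AA'
  1G -> 'G'
  5G -> 'GGGGG'

Decoded = EEEEEEEEEAAAAAAAAAAAAAAAAAAAAAAAAAAAAGGGGGG


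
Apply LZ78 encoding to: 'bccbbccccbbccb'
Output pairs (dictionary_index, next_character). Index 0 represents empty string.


LZ78 encoding steps:
Dictionary: {0: ''}
Step 1: w='' (idx 0), next='b' -> output (0, 'b'), add 'b' as idx 1
Step 2: w='' (idx 0), next='c' -> output (0, 'c'), add 'c' as idx 2
Step 3: w='c' (idx 2), next='b' -> output (2, 'b'), add 'cb' as idx 3
Step 4: w='b' (idx 1), next='c' -> output (1, 'c'), add 'bc' as idx 4
Step 5: w='c' (idx 2), next='c' -> output (2, 'c'), add 'cc' as idx 5
Step 6: w='cb' (idx 3), next='b' -> output (3, 'b'), add 'cbb' as idx 6
Step 7: w='cc' (idx 5), next='b' -> output (5, 'b'), add 'ccb' as idx 7


Encoded: [(0, 'b'), (0, 'c'), (2, 'b'), (1, 'c'), (2, 'c'), (3, 'b'), (5, 'b')]


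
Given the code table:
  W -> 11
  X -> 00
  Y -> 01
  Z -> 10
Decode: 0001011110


Decoding:
00 -> X
01 -> Y
01 -> Y
11 -> W
10 -> Z


Result: XYYWZ


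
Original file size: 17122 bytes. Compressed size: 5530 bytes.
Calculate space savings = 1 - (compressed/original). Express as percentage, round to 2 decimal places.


ratio = compressed/original = 5530/17122 = 0.322976
savings = 1 - ratio = 1 - 0.322976 = 0.677024
as a percentage: 0.677024 * 100 = 67.7%

Space savings = 1 - 5530/17122 = 67.7%


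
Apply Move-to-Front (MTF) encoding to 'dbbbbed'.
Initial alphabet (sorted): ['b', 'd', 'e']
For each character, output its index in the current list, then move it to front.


MTF encoding:
'd': index 1 in ['b', 'd', 'e'] -> ['d', 'b', 'e']
'b': index 1 in ['d', 'b', 'e'] -> ['b', 'd', 'e']
'b': index 0 in ['b', 'd', 'e'] -> ['b', 'd', 'e']
'b': index 0 in ['b', 'd', 'e'] -> ['b', 'd', 'e']
'b': index 0 in ['b', 'd', 'e'] -> ['b', 'd', 'e']
'e': index 2 in ['b', 'd', 'e'] -> ['e', 'b', 'd']
'd': index 2 in ['e', 'b', 'd'] -> ['d', 'e', 'b']


Output: [1, 1, 0, 0, 0, 2, 2]


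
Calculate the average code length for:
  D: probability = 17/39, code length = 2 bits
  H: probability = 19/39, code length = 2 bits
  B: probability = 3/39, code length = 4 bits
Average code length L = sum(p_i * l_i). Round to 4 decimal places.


Weighted contributions p_i * l_i:
  D: (17/39) * 2 = 34/39
  H: (19/39) * 2 = 38/39
  B: (3/39) * 4 = 12/39
Sum = (34 + 38 + 12)/39 = 84/39

L = 84/39 = 2.1538 bits/symbol


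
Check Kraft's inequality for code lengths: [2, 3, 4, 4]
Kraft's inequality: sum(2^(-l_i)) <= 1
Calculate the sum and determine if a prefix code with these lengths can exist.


Sum = 2^(-2) + 2^(-3) + 2^(-4) + 2^(-4)
    = 0.25 + 0.125 + 0.0625 + 0.0625
    = 8/16 = 0.5
Since 0.5 <= 1, Kraft's inequality IS satisfied.
A prefix code with these lengths CAN exist.

Kraft sum = 0.5. Satisfied.


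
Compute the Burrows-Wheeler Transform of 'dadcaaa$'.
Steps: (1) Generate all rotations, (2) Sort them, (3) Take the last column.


Rotations (sorted):
  0: $dadcaaa -> last char: a
  1: a$dadcaa -> last char: a
  2: aa$dadca -> last char: a
  3: aaa$dadc -> last char: c
  4: adcaaa$d -> last char: d
  5: caaa$dad -> last char: d
  6: dadcaaa$ -> last char: $
  7: dcaaa$da -> last char: a


BWT = aaacdd$a
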